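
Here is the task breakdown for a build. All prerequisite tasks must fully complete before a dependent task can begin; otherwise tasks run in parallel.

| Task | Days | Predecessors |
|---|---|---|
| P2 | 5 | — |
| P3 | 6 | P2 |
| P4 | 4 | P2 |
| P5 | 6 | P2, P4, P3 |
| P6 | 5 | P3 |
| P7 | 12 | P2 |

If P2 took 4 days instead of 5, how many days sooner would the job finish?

1

Baseline: P2→P3→P5 = 5+6+6 = 17 → 17 days.
P2 is on the critical path; changing it to 4 makes that path 16 days.
No other chain overtakes it, so the finish is 16 days.
Change in finish: 16 − 17 = -1 days.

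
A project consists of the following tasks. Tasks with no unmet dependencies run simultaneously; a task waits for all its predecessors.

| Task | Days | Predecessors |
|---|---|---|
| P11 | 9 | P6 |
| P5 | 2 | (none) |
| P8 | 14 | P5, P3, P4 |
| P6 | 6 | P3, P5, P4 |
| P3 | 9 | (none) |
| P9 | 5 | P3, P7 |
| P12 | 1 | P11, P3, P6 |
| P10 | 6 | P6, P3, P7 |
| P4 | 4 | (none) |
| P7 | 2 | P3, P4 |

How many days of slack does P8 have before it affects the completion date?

2

P3→P6→P11→P12 = 9+6+9+1 = 25 sets the makespan at 25 days.
P8 finishes as early as 23 and must finish by 25.
So P8 can slip 25 − 23 = 2 days.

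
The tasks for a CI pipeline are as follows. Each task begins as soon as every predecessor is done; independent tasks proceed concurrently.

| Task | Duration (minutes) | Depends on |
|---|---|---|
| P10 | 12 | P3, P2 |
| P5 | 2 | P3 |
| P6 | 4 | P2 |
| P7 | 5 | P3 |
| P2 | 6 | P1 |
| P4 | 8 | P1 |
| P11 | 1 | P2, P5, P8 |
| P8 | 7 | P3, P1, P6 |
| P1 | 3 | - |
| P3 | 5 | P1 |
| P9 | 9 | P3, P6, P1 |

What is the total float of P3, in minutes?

Critical path: P1→P2→P6→P9 = 3+6+4+9 = 22, so the finish is 22 minutes.
Longest path through P3: 20 minutes (earliest finish 8, latest finish 10).
Float = 22 − 20 = 2.

2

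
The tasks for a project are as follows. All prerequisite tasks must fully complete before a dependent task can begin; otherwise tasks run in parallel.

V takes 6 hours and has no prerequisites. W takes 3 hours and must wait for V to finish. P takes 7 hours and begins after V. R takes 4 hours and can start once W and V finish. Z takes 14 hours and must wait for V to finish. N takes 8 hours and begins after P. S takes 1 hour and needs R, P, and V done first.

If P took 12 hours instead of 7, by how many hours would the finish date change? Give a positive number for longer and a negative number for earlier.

Critical path before the change: V→P→N = 6+7+8 = 21 giving 21 hours.
Since P is critical, the +5 change carries straight to that chain (now 26 hours).
The critical path is still V→P→N; finish is now 26 hours.
Change in finish: 26 − 21 = +5 hours.

5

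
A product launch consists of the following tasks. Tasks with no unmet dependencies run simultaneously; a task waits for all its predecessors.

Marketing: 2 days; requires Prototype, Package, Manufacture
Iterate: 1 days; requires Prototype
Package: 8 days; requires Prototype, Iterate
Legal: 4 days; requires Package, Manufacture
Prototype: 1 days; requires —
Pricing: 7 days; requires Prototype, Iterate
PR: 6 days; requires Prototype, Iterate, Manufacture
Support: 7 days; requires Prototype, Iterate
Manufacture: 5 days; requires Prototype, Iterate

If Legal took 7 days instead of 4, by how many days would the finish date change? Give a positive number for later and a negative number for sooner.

3

Baseline: Prototype→Iterate→Package→Legal = 1+1+8+4 = 14 → 14 days.
Legal is on the critical path; changing it to 7 makes that path 17 days.
No other chain overtakes it, so the finish is 17 days.
Change in finish: 17 − 14 = +3 days.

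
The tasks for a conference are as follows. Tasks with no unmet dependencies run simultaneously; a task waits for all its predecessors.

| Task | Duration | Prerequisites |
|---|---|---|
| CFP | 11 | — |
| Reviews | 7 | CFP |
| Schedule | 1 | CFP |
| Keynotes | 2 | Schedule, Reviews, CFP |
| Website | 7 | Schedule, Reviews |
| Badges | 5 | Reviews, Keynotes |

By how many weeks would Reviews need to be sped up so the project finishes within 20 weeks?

Current finish: 25 weeks; target: 20.
Reviews is on every critical path, so each week cut from Reviews cuts the finish by one (this holds down to a finish of 19).
Need 25 − 20 = 5 weeks off Reviews → Reviews becomes 2 weeks, finish becomes 20.

5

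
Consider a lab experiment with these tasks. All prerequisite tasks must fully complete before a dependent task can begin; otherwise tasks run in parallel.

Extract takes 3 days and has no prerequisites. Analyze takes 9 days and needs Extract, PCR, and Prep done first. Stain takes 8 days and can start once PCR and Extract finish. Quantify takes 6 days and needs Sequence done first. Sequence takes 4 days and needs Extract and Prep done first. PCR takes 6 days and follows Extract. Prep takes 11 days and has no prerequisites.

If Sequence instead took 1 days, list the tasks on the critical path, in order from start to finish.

Critical path before the change: Prep→Sequence→Quantify = 11+4+6 = 21 giving 21 days.
Since Sequence is critical, the -3 change carries straight to that chain (now 18 days).
Now Prep→Analyze = 11+9 = 20 is longest, so the finish becomes 20 days.

Prep, Analyze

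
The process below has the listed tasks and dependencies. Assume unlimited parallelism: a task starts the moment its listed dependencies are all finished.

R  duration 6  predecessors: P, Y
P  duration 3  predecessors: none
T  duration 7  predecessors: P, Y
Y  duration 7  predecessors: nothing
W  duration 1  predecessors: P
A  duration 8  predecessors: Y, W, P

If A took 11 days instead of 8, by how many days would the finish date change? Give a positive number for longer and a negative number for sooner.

Critical path before the change: Y→A = 7+8 = 15 giving 15 days.
Since A is critical, the +3 change carries straight to that chain (now 18 days).
No other chain overtakes it, so the finish is 18 days.
Change in finish: 18 − 15 = +3 days.

3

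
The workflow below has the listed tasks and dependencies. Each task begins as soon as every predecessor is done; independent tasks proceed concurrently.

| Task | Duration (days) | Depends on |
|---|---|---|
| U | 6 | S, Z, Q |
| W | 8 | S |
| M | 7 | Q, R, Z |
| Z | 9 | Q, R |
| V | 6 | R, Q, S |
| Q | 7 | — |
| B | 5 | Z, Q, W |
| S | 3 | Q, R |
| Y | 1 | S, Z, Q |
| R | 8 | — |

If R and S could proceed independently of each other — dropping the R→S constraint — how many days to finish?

Original critical path: R→S→W→B = 8+3+8+5 = 24 ⇒ 24 days.
Without R→S, S's earliest start moves from 8 to 7.
The longest chain is now R→Z→M = 8+9+7 = 24, so the workflow takes 24 days.

24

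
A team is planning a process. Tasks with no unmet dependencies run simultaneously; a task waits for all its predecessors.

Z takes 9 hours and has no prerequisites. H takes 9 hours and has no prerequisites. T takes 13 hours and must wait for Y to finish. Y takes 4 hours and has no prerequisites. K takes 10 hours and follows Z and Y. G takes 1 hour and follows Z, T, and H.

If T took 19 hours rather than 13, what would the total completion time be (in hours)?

24

As given, the longest chain is Z→K = 9+10 = 19, so the finish is 19 hours.
T has 1 hour of float (longest path through it is 18).
The binding chain switches to Y→T→G = 4+19+1 = 24; finish 24 hours.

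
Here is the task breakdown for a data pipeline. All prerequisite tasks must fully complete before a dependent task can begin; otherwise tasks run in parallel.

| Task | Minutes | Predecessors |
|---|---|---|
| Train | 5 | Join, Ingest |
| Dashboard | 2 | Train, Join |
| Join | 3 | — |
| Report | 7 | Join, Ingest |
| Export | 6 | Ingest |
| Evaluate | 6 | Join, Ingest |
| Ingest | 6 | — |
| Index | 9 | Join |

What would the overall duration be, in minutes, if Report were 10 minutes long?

The binding path is Ingest→Report = 6+7 = 13; finish at 13 minutes.
Report lies on that path, so at 10 minutes the path becomes 16 minutes.
No other chain overtakes it, so the finish is 16 minutes.

16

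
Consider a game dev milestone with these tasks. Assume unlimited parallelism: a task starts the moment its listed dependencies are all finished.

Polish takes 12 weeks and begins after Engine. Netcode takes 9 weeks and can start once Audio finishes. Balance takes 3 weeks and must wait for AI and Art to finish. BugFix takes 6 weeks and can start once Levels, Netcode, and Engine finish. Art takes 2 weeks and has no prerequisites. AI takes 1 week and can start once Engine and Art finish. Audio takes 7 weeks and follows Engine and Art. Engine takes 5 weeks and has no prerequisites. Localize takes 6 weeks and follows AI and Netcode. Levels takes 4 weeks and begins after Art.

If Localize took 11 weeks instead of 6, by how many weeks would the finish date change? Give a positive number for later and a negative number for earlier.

The binding path is Engine→Audio→Netcode→Localize = 5+7+9+6 = 27; finish at 27 weeks.
Localize is on the critical path; changing it to 11 makes that path 32 weeks.
That remains the longest chain; total 32 weeks.
Change in finish: 32 − 27 = +5 weeks.

5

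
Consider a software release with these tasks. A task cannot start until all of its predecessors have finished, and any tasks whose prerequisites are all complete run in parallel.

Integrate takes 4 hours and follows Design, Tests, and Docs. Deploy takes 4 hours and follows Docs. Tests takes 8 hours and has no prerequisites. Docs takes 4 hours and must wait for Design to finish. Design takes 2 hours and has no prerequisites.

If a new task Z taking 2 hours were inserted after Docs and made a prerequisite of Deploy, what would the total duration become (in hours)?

Originally the project takes 12 hours.
With Z inserted, Deploy now waits for max(Docs, Z).
New critical path: Design→Docs→Z→Deploy = 2+4+2+4 = 12 ⇒ 12 hours.

12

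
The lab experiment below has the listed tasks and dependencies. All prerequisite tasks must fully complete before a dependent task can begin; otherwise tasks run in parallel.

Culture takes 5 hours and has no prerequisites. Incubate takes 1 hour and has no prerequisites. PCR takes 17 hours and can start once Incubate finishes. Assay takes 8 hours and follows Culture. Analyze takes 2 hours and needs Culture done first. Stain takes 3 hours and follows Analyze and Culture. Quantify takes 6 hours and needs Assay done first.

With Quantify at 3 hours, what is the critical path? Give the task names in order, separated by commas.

Incubate, PCR

The binding path is Culture→Assay→Quantify = 5+8+6 = 19; finish at 19 hours.
Quantify is on the critical path; changing it to 3 makes that path 16 hours.
The binding chain switches to Incubate→PCR = 1+17 = 18; finish 18 hours.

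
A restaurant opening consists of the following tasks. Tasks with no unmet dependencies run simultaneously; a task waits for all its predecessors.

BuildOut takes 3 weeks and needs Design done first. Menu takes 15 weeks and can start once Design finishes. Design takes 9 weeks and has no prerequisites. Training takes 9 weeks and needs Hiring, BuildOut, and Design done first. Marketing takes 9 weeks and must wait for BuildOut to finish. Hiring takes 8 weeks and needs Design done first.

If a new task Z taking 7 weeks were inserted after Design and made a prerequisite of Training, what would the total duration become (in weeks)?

Originally the restaurant opening takes 26 weeks.
With Z inserted, Training now waits for max(Hiring, BuildOut, Design, Z).
New critical path: Design→Hiring→Training = 9+8+9 = 26 ⇒ 26 weeks.

26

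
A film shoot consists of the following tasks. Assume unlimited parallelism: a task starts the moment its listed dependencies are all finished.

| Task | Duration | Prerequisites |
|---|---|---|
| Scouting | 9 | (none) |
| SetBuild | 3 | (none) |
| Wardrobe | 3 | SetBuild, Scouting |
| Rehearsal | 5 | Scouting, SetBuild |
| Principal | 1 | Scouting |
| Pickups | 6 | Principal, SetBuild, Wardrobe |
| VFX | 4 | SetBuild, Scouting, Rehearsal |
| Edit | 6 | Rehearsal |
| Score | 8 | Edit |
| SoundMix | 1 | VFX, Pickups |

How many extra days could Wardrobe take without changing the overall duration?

9

The longest chain is Scouting→Rehearsal→Edit→Score = 9+5+6+8 = 28; overall finish 28 days.
Wardrobe finishes as early as 12 and must finish by 21.
Float = 28 − 19 = 9.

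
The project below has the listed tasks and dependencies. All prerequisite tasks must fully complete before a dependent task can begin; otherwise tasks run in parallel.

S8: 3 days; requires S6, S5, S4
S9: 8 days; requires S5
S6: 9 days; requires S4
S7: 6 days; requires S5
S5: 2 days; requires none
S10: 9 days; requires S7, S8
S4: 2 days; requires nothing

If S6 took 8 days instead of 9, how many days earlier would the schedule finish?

Actual critical path: S4→S6→S8→S10 = 2+9+3+9 = 23 ⇒ 23 days.
S6 is on the critical path; changing it to 8 makes that path 22 days.
That remains the longest chain; total 22 days.
Change in finish: 22 − 23 = -1 days.

1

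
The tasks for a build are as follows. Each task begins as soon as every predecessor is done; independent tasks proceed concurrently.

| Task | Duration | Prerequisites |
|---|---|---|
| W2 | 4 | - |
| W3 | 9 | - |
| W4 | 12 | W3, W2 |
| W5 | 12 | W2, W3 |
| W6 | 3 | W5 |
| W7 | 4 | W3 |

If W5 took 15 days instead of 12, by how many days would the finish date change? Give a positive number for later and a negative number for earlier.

3

Baseline: W3→W5→W6 = 9+12+3 = 24 → 24 days.
W5 lies on that path, so at 15 days the path becomes 27 days.
The critical path is still W3→W5→W6; finish is now 27 days.
Change in finish: 27 − 24 = +3 days.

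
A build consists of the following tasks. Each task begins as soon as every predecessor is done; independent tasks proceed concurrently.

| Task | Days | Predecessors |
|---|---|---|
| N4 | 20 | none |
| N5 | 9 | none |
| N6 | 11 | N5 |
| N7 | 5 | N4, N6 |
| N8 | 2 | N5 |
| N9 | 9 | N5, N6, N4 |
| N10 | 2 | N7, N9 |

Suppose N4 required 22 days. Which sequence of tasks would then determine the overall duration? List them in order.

N4, N9, N10

The binding path is N4→N9→N10 = 20+9+2 = 31; finish at 31 days.
Since N4 is critical, the +2 change carries straight to that chain (now 33 days).
No other chain overtakes it, so the finish is 33 days.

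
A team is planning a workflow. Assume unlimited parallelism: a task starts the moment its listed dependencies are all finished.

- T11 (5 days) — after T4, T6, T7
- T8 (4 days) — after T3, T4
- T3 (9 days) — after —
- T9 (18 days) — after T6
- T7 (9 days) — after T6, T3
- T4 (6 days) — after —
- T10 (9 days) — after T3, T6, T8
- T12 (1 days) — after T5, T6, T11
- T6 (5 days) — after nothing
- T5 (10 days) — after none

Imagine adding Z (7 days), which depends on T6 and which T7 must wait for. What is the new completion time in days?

Originally the schedule takes 24 days.
With Z inserted, T7 now waits for max(T6, T3, Z).
New critical path: T6→Z→T7→T11→T12 = 5+7+9+5+1 = 27 ⇒ 27 days.

27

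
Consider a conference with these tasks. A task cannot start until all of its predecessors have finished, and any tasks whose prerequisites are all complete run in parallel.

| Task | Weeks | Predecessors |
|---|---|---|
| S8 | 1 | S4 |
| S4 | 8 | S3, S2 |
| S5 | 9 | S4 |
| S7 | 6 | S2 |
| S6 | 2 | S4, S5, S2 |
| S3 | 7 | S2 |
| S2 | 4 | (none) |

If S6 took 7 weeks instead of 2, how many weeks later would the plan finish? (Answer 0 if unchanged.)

Critical path before the change: S2→S3→S4→S5→S6 = 4+7+8+9+2 = 30 giving 30 weeks.
S6 lies on that path, so at 7 weeks the path becomes 35 weeks.
The critical path is still S2→S3→S4→S5→S6; finish is now 35 weeks.
Change in finish: 35 − 30 = +5 weeks.

5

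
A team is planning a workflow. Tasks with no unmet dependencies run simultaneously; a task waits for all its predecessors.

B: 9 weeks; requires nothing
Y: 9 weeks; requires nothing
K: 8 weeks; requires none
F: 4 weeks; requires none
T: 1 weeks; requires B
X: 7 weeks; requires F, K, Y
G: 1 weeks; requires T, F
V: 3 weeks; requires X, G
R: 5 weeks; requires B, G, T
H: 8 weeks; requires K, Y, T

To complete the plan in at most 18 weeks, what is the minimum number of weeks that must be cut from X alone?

Current finish: 19 weeks; target: 18.
X is on every critical path, so each week cut from X cuts the finish by one (this holds down to a finish of 18).
Need 19 − 18 = 1 week off X → X becomes 6 weeks, finish becomes 18.

1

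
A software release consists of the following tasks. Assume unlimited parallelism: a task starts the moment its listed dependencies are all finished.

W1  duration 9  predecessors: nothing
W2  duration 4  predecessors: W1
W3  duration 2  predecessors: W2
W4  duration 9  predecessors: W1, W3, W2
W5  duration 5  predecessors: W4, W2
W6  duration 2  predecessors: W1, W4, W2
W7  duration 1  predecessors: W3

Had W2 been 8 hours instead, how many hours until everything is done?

As given, the longest chain is W1→W2→W3→W4→W5 = 9+4+2+9+5 = 29, so the finish is 29 hours.
W2 is on the critical path; changing it to 8 makes that path 33 hours.
The critical path is still W1→W2→W3→W4→W5; finish is now 33 hours.

33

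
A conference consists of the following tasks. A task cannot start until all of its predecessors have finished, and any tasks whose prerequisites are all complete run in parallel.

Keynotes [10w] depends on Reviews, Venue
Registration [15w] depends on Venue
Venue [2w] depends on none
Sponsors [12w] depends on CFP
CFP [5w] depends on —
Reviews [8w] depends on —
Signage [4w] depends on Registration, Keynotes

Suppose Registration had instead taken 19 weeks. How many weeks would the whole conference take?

25

Baseline: Reviews→Keynotes→Signage = 8+10+4 = 22 → 22 weeks.
Registration has 1 week of float (longest path through it is 21).
Now Venue→Registration→Signage = 2+19+4 = 25 is longest, so the finish becomes 25 weeks.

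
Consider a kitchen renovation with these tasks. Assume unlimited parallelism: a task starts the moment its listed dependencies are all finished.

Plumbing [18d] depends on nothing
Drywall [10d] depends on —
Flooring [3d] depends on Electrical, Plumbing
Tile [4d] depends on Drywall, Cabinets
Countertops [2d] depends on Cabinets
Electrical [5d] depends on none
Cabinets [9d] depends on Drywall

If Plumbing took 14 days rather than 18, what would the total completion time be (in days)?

23

As given, the longest chain is Drywall→Cabinets→Tile = 10+9+4 = 23, so the finish is 23 days.
Plumbing is off the critical path — its longest chain is 21 days, giving 2 of slack.
That remains the longest chain; total 23 days.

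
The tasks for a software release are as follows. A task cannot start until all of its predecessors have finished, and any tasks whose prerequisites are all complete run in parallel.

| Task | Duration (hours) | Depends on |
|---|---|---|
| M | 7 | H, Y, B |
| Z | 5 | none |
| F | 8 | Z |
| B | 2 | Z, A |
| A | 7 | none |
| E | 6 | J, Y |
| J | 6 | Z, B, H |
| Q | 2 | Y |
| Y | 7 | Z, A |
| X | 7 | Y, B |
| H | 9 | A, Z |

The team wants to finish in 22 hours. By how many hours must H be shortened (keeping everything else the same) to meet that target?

Current finish: 28 hours; target: 22.
H is on every critical path, so each hour cut from H cuts the finish by one (this holds down to a finish of 21).
Need 28 − 22 = 6 hours off H → H becomes 3 hours, finish becomes 22.

6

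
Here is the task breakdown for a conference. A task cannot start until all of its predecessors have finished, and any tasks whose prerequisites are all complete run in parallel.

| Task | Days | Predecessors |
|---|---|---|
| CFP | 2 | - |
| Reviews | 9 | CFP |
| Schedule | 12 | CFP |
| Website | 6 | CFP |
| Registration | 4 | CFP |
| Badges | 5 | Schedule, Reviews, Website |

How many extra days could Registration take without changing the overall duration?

13

CFP→Schedule→Badges = 2+12+5 = 19 sets the makespan at 19 days.
Longest path through Registration: 6 days (earliest finish 6, latest finish 19).
So Registration can slip 19 − 6 = 13 days.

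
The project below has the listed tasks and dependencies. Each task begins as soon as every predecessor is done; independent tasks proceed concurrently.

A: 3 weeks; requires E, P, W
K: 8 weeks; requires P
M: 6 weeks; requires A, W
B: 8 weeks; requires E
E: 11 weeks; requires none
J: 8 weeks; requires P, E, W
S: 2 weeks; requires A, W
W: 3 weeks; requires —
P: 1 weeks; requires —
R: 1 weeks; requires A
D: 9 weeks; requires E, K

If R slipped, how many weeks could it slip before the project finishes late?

5

The longest chain is E→A→M = 11+3+6 = 20; overall finish 20 weeks.
The longest chain containing R totals 15 weeks.
So R can slip 20 − 15 = 5 weeks.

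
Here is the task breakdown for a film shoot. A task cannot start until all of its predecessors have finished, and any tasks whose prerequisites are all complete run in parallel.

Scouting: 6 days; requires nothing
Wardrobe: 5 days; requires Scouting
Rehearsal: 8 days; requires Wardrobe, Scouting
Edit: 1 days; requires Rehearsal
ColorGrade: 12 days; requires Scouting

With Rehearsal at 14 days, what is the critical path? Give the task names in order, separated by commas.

Baseline: Scouting→Wardrobe→Rehearsal→Edit = 6+5+8+1 = 20 → 20 days.
Rehearsal lies on that path, so at 14 days the path becomes 26 days.
No other chain overtakes it, so the finish is 26 days.

Scouting, Wardrobe, Rehearsal, Edit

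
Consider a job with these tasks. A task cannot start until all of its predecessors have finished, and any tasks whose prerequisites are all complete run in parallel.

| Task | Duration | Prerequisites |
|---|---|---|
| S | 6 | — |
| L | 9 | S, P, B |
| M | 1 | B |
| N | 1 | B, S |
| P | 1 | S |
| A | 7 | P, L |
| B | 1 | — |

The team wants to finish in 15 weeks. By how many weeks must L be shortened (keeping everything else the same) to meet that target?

Current finish: 23 weeks; target: 15.
L is on every critical path, so each week cut from L cuts the finish by one (this holds down to a finish of 15).
Need 23 − 15 = 8 weeks off L → L becomes 1 week, finish becomes 15.

8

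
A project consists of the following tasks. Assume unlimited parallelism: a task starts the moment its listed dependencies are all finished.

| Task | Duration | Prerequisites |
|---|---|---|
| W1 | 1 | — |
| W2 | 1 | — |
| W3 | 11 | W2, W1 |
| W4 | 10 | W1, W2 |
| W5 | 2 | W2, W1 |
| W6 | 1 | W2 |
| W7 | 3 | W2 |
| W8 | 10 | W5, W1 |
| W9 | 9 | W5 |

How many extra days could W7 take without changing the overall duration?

9

Critical path: W1→W5→W8 = 1+2+10 = 13, so the finish is 13 days.
W7 finishes as early as 4 and must finish by 13.
So W7 can slip 13 − 4 = 9 days.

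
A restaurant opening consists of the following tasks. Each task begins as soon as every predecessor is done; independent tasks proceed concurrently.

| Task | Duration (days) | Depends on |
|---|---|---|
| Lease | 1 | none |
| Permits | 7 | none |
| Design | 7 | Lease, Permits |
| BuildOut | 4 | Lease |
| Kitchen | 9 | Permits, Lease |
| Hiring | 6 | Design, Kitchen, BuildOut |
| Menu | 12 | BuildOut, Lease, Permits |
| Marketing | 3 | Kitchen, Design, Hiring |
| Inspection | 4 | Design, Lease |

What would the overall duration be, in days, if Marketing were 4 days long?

Actual critical path: Permits→Kitchen→Hiring→Marketing = 7+9+6+3 = 25 ⇒ 25 days.
Since Marketing is critical, the +1 change carries straight to that chain (now 26 days).
The critical path is still Permits→Kitchen→Hiring→Marketing; finish is now 26 days.

26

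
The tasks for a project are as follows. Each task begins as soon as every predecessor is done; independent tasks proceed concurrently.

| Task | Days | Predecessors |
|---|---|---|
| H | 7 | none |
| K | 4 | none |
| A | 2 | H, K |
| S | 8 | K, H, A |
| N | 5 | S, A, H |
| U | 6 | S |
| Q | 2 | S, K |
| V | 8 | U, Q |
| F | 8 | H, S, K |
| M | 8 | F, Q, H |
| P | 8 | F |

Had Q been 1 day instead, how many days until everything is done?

As given, the longest chain is H→A→S→F→M = 7+2+8+8+8 = 33, so the finish is 33 days.
The longest path through Q is only 27 days, so Q has float 6.
No other chain overtakes it, so the finish is 33 days.

33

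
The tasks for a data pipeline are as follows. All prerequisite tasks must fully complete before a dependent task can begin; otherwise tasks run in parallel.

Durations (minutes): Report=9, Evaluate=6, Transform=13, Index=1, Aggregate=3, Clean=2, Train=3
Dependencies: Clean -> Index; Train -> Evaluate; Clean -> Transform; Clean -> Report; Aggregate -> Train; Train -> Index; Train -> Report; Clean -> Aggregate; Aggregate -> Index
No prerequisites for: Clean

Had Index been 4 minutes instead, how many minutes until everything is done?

As given, the longest chain is Clean→Aggregate→Train→Report = 2+3+3+9 = 17, so the finish is 17 minutes.
Index is off the critical path — its longest chain is 9 minutes, giving 8 of slack.
No other chain overtakes it, so the finish is 17 minutes.

17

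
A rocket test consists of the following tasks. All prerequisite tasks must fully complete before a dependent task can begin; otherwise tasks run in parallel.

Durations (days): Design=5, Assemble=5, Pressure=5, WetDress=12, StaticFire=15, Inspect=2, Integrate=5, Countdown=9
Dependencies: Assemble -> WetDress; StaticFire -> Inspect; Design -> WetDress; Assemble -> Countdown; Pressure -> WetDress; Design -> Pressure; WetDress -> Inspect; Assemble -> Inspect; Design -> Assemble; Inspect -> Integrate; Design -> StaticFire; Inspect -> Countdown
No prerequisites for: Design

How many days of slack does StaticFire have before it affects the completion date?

The longest chain is Design→Assemble→WetDress→Inspect→Countdown = 5+5+12+2+9 = 33; overall finish 33 days.
Longest path through StaticFire: 31 days (earliest finish 20, latest finish 22).
Float = 33 − 31 = 2.

2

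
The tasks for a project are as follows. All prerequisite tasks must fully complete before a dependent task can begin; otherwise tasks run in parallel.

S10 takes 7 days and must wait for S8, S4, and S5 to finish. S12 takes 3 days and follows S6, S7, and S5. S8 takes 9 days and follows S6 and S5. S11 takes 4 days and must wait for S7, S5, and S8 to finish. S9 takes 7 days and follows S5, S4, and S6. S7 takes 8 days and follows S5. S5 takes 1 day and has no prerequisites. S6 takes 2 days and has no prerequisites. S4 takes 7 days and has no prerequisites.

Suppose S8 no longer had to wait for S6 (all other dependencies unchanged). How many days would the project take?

17

Before: longest chain S6→S8→S10 = 2+9+7 = 18, finish 18.
Without S6→S8, S8's earliest start moves from 2 to 1.
New critical path: S5→S8→S10 = 1+9+7 = 17 ⇒ 17 days.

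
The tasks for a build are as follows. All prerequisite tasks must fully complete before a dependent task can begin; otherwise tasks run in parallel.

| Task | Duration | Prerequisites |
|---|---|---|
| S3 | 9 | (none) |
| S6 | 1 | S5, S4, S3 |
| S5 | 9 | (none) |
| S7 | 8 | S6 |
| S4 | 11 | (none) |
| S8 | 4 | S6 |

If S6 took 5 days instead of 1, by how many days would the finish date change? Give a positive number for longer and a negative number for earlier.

4

Baseline: S4→S6→S7 = 11+1+8 = 20 → 20 days.
S6 is on the critical path; changing it to 5 makes that path 24 days.
The critical path is still S4→S6→S7; finish is now 24 days.
Change in finish: 24 − 20 = +4 days.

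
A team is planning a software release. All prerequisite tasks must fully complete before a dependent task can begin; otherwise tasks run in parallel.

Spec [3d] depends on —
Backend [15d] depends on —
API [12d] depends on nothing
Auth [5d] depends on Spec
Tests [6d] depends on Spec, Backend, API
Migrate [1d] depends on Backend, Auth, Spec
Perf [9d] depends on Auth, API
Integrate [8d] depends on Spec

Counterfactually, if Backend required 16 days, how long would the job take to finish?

22

The binding path is Backend→Tests = 15+6 = 21; finish at 21 days.
Backend is on the critical path; changing it to 16 makes that path 22 days.
No other chain overtakes it, so the finish is 22 days.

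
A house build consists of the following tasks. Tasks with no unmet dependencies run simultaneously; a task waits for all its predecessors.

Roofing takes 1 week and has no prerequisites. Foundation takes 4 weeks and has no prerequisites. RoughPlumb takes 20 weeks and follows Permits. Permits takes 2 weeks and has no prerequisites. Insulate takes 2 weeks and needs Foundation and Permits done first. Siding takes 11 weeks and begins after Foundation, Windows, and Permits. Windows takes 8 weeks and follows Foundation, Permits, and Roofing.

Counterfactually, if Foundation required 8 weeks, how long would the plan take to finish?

27

Baseline: Foundation→Windows→Siding = 4+8+11 = 23 → 23 weeks.
Foundation lies on that path, so at 8 weeks the path becomes 27 weeks.
No other chain overtakes it, so the finish is 27 weeks.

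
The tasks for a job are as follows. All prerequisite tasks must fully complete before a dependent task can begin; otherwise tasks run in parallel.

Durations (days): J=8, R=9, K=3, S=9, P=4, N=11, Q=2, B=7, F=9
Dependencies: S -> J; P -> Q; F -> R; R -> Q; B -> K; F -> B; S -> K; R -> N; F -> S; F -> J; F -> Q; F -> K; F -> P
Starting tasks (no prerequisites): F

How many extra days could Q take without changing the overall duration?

Critical path: F→R→N = 9+9+11 = 29, so the finish is 29 days.
Longest path through Q: 20 days (earliest finish 20, latest finish 29).
So Q can slip 29 − 20 = 9 days.

9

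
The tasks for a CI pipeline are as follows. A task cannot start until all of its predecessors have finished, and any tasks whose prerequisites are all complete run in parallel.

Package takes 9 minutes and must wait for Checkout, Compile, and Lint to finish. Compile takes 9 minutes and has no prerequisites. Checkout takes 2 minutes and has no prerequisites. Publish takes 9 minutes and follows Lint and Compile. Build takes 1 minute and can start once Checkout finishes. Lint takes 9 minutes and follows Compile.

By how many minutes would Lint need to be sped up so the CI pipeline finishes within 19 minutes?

8

Current finish: 27 minutes; target: 19.
Lint is on every critical path, so each minute cut from Lint cuts the finish by one (this holds down to a finish of 19).
Need 27 − 19 = 8 minutes off Lint → Lint becomes 1 minute, finish becomes 19.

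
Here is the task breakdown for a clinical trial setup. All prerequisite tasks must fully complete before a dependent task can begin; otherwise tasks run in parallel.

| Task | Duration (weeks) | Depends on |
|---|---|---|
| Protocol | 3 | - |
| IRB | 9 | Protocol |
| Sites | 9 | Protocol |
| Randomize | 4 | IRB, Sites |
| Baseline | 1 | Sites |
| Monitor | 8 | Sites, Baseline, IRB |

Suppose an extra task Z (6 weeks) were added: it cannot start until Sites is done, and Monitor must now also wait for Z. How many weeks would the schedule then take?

26

Originally the schedule takes 21 weeks.
With Z inserted, Monitor now waits for max(Sites, Baseline, IRB, Z).
New critical path: Protocol→Sites→Z→Monitor = 3+9+6+8 = 26 ⇒ 26 weeks.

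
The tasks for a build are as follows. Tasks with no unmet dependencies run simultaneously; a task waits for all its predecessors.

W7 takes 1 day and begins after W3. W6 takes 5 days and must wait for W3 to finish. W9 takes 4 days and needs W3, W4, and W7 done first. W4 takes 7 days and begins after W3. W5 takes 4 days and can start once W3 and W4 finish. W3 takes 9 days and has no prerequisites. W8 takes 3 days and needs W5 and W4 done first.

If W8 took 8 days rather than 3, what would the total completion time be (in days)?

Critical path before the change: W3→W4→W5→W8 = 9+7+4+3 = 23 giving 23 days.
Since W8 is critical, the +5 change carries straight to that chain (now 28 days).
The critical path is still W3→W4→W5→W8; finish is now 28 days.

28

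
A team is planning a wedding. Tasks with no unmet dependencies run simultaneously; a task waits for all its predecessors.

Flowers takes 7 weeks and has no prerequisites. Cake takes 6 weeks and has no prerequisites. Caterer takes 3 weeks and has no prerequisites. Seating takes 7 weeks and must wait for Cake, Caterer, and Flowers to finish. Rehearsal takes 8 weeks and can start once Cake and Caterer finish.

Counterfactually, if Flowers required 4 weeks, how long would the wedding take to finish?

Critical path before the change: Flowers→Seating = 7+7 = 14 giving 14 weeks.
Flowers lies on that path, so at 4 weeks the path becomes 11 weeks.
New critical path: Cake→Rehearsal = 6+8 = 14 ⇒ 14 weeks.

14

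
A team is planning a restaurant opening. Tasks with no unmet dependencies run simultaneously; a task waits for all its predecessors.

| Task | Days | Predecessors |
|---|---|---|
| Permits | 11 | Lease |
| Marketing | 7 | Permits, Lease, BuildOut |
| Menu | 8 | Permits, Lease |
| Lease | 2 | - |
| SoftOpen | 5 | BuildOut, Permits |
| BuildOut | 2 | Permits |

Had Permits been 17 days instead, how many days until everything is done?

28

As given, the longest chain is Lease→Permits→BuildOut→Marketing = 2+11+2+7 = 22, so the finish is 22 days.
Permits is on the critical path; changing it to 17 makes that path 28 days.
The critical path is still Lease→Permits→BuildOut→Marketing; finish is now 28 days.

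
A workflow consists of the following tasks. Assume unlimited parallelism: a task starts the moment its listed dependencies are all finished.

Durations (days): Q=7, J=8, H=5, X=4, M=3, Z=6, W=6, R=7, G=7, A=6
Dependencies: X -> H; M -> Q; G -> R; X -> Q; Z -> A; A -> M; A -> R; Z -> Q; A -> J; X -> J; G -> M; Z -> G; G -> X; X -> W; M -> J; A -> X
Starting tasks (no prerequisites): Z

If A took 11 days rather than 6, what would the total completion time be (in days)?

Baseline: Z→G→X→J = 6+7+4+8 = 25 → 25 days.
The longest path through A is only 24 days, so A has float 1.
New critical path: Z→A→X→J = 6+11+4+8 = 29 ⇒ 29 days.

29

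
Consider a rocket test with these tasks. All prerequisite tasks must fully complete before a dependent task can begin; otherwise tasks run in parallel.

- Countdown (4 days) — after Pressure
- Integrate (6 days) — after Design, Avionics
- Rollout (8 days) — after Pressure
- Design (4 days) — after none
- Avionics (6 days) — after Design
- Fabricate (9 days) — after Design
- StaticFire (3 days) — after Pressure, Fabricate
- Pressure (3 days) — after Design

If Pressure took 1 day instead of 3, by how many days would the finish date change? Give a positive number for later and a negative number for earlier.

0

Baseline: Design→Fabricate→StaticFire = 4+9+3 = 16 → 16 days.
Pressure has 1 day of float (longest path through it is 15).
The critical path is still Design→Fabricate→StaticFire; finish is now 16 days.
Change in finish: 16 − 16 = +0 days.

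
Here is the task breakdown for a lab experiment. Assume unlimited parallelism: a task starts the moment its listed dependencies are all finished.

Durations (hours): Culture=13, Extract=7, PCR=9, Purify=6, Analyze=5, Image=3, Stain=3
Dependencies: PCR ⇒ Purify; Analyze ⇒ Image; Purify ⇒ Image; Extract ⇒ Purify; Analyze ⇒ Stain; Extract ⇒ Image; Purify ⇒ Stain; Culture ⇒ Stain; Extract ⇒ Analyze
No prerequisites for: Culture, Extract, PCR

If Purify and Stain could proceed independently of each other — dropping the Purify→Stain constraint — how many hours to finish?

Original critical path: PCR→Purify→Image = 9+6+3 = 18 ⇒ 18 hours.
Without Purify→Stain, Stain's earliest start moves from 15 to 13.
After: PCR→Purify→Image = 9+6+3 = 18 → 18 hours.

18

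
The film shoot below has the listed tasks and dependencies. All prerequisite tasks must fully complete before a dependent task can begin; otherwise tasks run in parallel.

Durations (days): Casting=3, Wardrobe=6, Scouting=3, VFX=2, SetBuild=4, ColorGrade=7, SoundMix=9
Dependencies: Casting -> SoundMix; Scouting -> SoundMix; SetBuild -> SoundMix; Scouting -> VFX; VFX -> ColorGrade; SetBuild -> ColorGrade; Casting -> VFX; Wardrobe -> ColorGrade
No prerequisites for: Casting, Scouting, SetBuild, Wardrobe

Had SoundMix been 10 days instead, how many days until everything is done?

Critical path before the change: SetBuild→SoundMix = 4+9 = 13 giving 13 days.
SoundMix is on the critical path; changing it to 10 makes that path 14 days.
No other chain overtakes it, so the finish is 14 days.

14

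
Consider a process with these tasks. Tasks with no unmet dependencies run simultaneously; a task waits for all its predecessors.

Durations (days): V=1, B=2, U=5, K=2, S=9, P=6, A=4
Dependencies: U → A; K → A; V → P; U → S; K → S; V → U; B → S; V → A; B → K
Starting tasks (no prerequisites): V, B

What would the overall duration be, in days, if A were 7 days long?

Baseline: V→U→S = 1+5+9 = 15 → 15 days.
A is off the critical path — its longest chain is 10 days, giving 5 of slack.
The critical path is still V→U→S; finish is now 15 days.

15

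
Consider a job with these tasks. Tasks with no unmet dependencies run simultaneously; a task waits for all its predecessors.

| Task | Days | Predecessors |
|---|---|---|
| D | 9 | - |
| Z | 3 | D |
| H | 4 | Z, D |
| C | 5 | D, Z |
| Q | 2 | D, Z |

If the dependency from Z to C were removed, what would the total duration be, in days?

16

With the dependency in place, D→Z→C = 9+3+5 = 17 sets the finish at 17 days.
Without Z→C, C's earliest start moves from 12 to 9.
After: D→Z→H = 9+3+4 = 16 → 16 days.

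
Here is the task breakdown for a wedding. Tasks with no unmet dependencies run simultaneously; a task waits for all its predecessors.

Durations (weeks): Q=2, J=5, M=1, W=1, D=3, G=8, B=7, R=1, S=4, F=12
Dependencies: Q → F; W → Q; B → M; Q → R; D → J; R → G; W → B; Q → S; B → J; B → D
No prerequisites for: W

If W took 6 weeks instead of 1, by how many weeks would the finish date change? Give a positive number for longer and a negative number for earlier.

Baseline: W→B→D→J = 1+7+3+5 = 16 → 16 weeks.
W lies on that path, so at 6 weeks the path becomes 21 weeks.
That remains the longest chain; total 21 weeks.
Change in finish: 21 − 16 = +5 weeks.

5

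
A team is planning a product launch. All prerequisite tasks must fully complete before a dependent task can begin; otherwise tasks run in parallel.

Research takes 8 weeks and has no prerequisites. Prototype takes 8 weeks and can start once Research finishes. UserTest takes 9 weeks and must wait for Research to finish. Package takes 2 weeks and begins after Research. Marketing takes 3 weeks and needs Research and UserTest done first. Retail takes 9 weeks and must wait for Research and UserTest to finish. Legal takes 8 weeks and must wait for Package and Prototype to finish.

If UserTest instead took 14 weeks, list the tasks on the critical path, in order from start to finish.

The binding path is Research→UserTest→Retail = 8+9+9 = 26; finish at 26 weeks.
UserTest lies on that path, so at 14 weeks the path becomes 31 weeks.
The critical path is still Research→UserTest→Retail; finish is now 31 weeks.

Research, UserTest, Retail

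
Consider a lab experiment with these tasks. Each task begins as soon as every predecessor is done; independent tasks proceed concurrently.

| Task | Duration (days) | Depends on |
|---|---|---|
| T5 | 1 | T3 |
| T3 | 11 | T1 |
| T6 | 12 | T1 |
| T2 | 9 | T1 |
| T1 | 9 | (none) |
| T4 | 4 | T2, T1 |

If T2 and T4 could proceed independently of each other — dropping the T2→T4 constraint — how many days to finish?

With the dependency in place, T1→T2→T4 = 9+9+4 = 22 sets the finish at 22 days.
Without T2→T4, T4's earliest start moves from 18 to 9.
The longest chain is now T1→T3→T5 = 9+11+1 = 21, so the project takes 21 days.

21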